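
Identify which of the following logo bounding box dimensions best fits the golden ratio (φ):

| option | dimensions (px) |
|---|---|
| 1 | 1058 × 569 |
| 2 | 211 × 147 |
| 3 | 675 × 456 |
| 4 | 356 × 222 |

4

Target golden ratio ≈ 1.618.
1: 1.859 (Δ0.241)  2: 1.435 (Δ0.183)  3: 1.480 (Δ0.138)  4: 1.604 (Δ0.014)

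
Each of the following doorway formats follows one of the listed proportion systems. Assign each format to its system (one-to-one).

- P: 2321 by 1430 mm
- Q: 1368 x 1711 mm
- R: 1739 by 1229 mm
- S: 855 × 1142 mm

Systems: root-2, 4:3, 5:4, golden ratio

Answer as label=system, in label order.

P=golden ratio, Q=5:4, R=root-2, S=4:3

Ratios: P ≈ 1.623; Q ≈ 1.251; R ≈ 1.415; S ≈ 1.336.
Targets: root-2 ≈ 1.414; 4:3 ≈ 1.333; 5:4 ≈ 1.250; golden ratio ≈ 1.618.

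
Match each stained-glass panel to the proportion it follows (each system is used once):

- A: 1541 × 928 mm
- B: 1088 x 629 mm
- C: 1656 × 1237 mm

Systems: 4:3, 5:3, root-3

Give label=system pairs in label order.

A=5:3, B=root-3, C=4:3

Ratios: A ≈ 1.661; B ≈ 1.730; C ≈ 1.339.
Targets: 4:3 ≈ 1.333; 5:3 ≈ 1.667; root-3 ≈ 1.732.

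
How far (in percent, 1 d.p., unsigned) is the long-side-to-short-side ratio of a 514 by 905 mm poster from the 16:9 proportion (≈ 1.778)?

1.0%

Ratio = 905 / 514 ≈ 1.7607.
Ideal 16:9 ≈ 1.7778. |1.7607 − 1.7778| / 1.7778 ≈ 0.96% → 1.0%.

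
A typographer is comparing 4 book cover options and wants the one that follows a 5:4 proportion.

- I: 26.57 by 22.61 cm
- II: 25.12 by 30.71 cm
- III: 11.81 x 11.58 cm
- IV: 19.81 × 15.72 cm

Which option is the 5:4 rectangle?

IV

Target 5:4 ≈ 1.250.
I: 1.175 (Δ0.075)  II: 1.223 (Δ0.027)  III: 1.020 (Δ0.230)  IV: 1.260 (Δ0.010)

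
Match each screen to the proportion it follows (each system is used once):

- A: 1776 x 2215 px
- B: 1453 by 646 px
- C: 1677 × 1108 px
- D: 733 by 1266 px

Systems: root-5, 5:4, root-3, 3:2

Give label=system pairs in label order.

A=5:4, B=root-5, C=3:2, D=root-3

A = 2215/1776 ≈ 1.247 → 5:4 (1.250)
B = 1453/646 ≈ 2.249 → root-5 (2.236)
C = 1677/1108 ≈ 1.514 → 3:2 (1.500)
D = 1266/733 ≈ 1.727 → root-3 (1.732)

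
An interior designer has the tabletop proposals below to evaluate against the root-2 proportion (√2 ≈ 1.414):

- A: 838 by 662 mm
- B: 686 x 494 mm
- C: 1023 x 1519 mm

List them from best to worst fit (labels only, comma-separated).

Ratios: A = 838 / 662 ≈ 1.266; B = 686 / 494 ≈ 1.389; C = 1519 / 1023 ≈ 1.485.
|Δ from 1.414|: A 0.148; B 0.025; C 0.071.

B, C, A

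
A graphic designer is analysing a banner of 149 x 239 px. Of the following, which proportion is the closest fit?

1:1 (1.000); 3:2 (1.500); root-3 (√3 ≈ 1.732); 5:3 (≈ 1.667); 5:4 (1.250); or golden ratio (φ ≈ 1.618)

golden ratio

Ratio = 239 / 149 ≈ 1.604.
Distances: 1:1 1.000 (Δ 0.604); 3:2 1.500 (Δ 0.104); root-3 1.732 (Δ 0.128); 5:3 1.667 (Δ 0.063); 5:4 1.250 (Δ 0.354); golden ratio 1.618 (Δ 0.014).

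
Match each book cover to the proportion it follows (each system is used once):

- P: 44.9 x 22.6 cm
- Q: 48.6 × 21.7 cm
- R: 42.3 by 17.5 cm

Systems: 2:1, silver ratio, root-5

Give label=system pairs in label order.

Ratios: P ≈ 1.987; Q ≈ 2.240; R ≈ 2.417.
Targets: 2:1 ≈ 2.000; silver ratio ≈ 2.414; root-5 ≈ 2.236.

P=2:1, Q=root-5, R=silver ratio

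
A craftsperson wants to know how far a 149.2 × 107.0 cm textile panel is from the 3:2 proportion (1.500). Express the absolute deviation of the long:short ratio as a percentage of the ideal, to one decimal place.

7.0%

Ratio = 149.2 / 107.0 ≈ 1.3944.
Ideal 3:2 = 1.5000. |1.3944 − 1.5000| / 1.5000 ≈ 7.04% → 7.0%.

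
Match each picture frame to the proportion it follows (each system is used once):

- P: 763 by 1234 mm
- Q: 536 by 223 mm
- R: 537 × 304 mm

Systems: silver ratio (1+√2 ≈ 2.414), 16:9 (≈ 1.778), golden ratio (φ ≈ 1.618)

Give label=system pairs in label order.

Ratios: P ≈ 1.617; Q ≈ 2.404; R ≈ 1.766.
Targets: silver ratio ≈ 2.414; 16:9 ≈ 1.778; golden ratio ≈ 1.618.

P=golden ratio, Q=silver ratio, R=16:9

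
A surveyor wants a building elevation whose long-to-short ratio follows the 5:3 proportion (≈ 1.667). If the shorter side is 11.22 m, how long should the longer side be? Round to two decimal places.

5:3 ≈ 1.66667.
Longer side = 11.22 × 1.66667 ≈ 18.7000 → 18.70 m.

18.70 m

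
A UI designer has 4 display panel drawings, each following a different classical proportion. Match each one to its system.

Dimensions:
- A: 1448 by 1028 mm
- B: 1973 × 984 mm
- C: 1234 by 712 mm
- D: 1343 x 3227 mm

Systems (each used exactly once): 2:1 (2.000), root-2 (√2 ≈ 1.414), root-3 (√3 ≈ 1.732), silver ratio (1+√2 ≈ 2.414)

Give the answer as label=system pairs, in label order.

A=root-2, B=2:1, C=root-3, D=silver ratio

Ratios: A ≈ 1.409; B ≈ 2.005; C ≈ 1.733; D ≈ 2.403.
Targets: 2:1 ≈ 2.000; root-2 ≈ 1.414; root-3 ≈ 1.732; silver ratio ≈ 2.414.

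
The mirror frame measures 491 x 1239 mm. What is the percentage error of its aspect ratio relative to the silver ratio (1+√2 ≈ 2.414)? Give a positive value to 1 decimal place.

Ratio = 1239 / 491 ≈ 2.5234.
Ideal silver ratio ≈ 2.4142. |2.5234 − 2.4142| / 2.4142 ≈ 4.52% → 4.5%.

4.5%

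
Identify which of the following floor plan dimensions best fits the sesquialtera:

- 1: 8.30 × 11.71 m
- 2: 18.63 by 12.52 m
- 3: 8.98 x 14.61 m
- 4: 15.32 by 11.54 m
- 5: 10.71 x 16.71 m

2

Ratios (long/short): 1 ≈ 1.411; 2 ≈ 1.488; 3 ≈ 1.627; 4 ≈ 1.328; 5 ≈ 1.560.
3:2 ≈ 1.500; option 2 is nearest (Δ 0.012).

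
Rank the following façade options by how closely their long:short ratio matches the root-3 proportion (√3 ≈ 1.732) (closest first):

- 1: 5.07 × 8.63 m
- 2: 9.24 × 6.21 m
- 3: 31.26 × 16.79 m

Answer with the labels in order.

Ratios: 1 = 8.63 / 5.07 ≈ 1.702; 2 = 9.24 / 6.21 ≈ 1.488; 3 = 31.26 / 16.79 ≈ 1.862.
|Δ from 1.732|: 1 0.030; 2 0.244; 3 0.130.

1, 3, 2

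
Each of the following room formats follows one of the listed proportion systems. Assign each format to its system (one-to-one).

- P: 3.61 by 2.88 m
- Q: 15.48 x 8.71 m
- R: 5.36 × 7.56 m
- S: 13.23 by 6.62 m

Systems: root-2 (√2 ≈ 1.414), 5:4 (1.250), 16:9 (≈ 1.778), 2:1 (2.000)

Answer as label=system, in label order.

Ratios: P ≈ 1.253; Q ≈ 1.777; R ≈ 1.410; S ≈ 1.998.
Targets: root-2 ≈ 1.414; 5:4 ≈ 1.250; 16:9 ≈ 1.778; 2:1 ≈ 2.000.

P=5:4, Q=16:9, R=root-2, S=2:1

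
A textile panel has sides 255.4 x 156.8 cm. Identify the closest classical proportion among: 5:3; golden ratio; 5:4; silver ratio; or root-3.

golden ratio

255.4/156.8 ≈ 1.629. Nearest candidates are golden ratio (1.618, off by 0.011) and 5:3 (1.667, off by 0.038).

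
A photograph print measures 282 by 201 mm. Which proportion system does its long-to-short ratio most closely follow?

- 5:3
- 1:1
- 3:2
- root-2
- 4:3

282/201 ≈ 1.403. Nearest candidates are root-2 (1.414, off by 0.011) and 4:3 (1.333, off by 0.070).

root-2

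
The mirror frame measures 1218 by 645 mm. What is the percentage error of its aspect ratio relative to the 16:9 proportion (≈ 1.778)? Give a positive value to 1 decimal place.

6.2%

Ratio = 1218 / 645 ≈ 1.8884.
Ideal 16:9 ≈ 1.7778. |1.8884 − 1.7778| / 1.7778 ≈ 6.22% → 6.2%.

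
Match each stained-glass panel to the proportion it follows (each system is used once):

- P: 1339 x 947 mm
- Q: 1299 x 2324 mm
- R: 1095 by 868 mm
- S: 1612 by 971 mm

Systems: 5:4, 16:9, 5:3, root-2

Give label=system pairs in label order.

P = 1339/947 ≈ 1.414 → root-2 (1.414)
Q = 2324/1299 ≈ 1.789 → 16:9 (1.778)
R = 1095/868 ≈ 1.262 → 5:4 (1.250)
S = 1612/971 ≈ 1.660 → 5:3 (1.667)

P=root-2, Q=16:9, R=5:4, S=5:3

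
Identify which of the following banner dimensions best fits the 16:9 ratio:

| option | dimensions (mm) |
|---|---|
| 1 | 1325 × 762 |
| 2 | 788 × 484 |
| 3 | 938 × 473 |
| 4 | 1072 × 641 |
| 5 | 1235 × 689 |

Target 16:9 ≈ 1.778.
1: 1.739 (Δ0.039)  2: 1.628 (Δ0.150)  3: 1.983 (Δ0.205)  4: 1.672 (Δ0.106)  5: 1.792 (Δ0.014)

5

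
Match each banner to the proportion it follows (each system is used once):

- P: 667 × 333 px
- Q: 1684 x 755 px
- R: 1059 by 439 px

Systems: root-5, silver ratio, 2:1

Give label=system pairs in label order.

P=2:1, Q=root-5, R=silver ratio

P = 667/333 ≈ 2.003 → 2:1 (2.000)
Q = 1684/755 ≈ 2.230 → root-5 (2.236)
R = 1059/439 ≈ 2.412 → silver ratio (2.414)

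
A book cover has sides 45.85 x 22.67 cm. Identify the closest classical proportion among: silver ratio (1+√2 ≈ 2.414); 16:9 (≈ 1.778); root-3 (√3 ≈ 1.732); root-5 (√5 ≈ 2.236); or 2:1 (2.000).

2:1

45.85/22.67 ≈ 2.022. Nearest candidates are 2:1 (2.000, off by 0.022) and root-5 (2.236, off by 0.214).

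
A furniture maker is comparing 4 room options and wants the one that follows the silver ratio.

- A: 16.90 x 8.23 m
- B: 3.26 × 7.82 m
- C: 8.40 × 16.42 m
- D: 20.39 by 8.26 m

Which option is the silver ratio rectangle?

Target silver ratio ≈ 2.414.
A: 2.053 (Δ0.361)  B: 2.399 (Δ0.015)  C: 1.955 (Δ0.459)  D: 2.469 (Δ0.055)

B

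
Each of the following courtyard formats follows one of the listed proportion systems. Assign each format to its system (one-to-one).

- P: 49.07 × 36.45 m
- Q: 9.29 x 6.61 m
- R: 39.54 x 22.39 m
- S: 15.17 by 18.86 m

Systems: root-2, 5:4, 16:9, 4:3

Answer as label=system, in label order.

Ratios: P ≈ 1.346; Q ≈ 1.405; R ≈ 1.766; S ≈ 1.243.
Targets: root-2 ≈ 1.414; 5:4 ≈ 1.250; 16:9 ≈ 1.778; 4:3 ≈ 1.333.

P=4:3, Q=root-2, R=16:9, S=5:4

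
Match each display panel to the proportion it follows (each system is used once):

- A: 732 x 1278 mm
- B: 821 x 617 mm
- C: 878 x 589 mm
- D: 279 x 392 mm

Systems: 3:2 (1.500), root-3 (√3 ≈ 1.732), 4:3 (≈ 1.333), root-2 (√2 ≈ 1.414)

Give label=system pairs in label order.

Ratios: A ≈ 1.746; B ≈ 1.331; C ≈ 1.491; D ≈ 1.405.
Targets: 3:2 ≈ 1.500; root-3 ≈ 1.732; 4:3 ≈ 1.333; root-2 ≈ 1.414.

A=root-3, B=4:3, C=3:2, D=root-2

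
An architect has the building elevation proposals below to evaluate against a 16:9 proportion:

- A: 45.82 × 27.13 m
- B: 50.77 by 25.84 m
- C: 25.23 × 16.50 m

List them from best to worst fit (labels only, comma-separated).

A: 45.82/27.13 ≈ 1.689 → |1.689 − 1.778| = 0.089
B: 50.77/25.84 ≈ 1.965 → |1.965 − 1.778| = 0.187
C: 25.23/16.50 ≈ 1.529 → |1.529 − 1.778| = 0.249

A, B, C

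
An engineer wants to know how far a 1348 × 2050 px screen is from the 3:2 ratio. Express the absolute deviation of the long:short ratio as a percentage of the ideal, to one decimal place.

1.4%

Ratio = 2050 / 1348 ≈ 1.5208.
Ideal 3:2 = 1.5000. |1.5208 − 1.5000| / 1.5000 ≈ 1.39% → 1.4%.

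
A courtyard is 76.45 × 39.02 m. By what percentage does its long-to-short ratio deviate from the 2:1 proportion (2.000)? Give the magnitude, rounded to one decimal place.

2.0%

Ratio = 76.45 / 39.02 ≈ 1.9593.
Ideal 2:1 = 2.0000. |1.9593 − 2.0000| / 2.0000 ≈ 2.03% → 2.0%.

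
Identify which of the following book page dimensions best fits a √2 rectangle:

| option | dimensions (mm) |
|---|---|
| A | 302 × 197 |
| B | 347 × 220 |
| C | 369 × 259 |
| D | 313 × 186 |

Target root-2 ≈ 1.414.
A: 1.533 (Δ0.119)  B: 1.577 (Δ0.163)  C: 1.425 (Δ0.011)  D: 1.683 (Δ0.269)

C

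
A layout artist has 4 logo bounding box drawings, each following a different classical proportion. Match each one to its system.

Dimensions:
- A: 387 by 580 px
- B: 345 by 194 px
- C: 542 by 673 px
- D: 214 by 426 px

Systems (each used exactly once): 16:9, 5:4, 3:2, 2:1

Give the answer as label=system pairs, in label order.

A = 580/387 ≈ 1.499 → 3:2 (1.500)
B = 345/194 ≈ 1.778 → 16:9 (1.778)
C = 673/542 ≈ 1.242 → 5:4 (1.250)
D = 426/214 ≈ 1.991 → 2:1 (2.000)

A=3:2, B=16:9, C=5:4, D=2:1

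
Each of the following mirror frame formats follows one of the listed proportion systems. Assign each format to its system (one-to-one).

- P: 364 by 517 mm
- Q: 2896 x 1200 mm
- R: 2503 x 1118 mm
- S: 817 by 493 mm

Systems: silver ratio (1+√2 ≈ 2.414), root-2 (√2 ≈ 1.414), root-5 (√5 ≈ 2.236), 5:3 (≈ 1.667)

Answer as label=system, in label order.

P = 517/364 ≈ 1.420 → root-2 (1.414)
Q = 2896/1200 ≈ 2.413 → silver ratio (2.414)
R = 2503/1118 ≈ 2.239 → root-5 (2.236)
S = 817/493 ≈ 1.657 → 5:3 (1.667)

P=root-2, Q=silver ratio, R=root-5, S=5:3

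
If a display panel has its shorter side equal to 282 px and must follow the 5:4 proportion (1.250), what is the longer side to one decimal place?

352.5 px

5:4 = 1.25000.
Longer side = 282 × 1.25000 ≈ 352.500 → 352.5 px.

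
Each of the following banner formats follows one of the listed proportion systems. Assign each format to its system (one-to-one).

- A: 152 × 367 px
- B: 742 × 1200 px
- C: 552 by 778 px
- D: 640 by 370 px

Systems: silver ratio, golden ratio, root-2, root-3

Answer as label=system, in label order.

Ratios: A ≈ 2.414; B ≈ 1.617; C ≈ 1.409; D ≈ 1.730.
Targets: silver ratio ≈ 2.414; golden ratio ≈ 1.618; root-2 ≈ 1.414; root-3 ≈ 1.732.

A=silver ratio, B=golden ratio, C=root-2, D=root-3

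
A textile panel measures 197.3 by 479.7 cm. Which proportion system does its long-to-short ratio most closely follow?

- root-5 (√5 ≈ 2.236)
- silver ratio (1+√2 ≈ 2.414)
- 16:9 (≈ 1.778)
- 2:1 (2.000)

silver ratio

479.7/197.3 ≈ 2.431. Nearest candidates are silver ratio (2.414, off by 0.017) and root-5 (2.236, off by 0.195).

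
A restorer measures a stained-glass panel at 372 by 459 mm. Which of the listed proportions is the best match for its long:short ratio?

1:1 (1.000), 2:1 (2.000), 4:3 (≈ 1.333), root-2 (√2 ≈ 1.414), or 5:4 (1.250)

459/372 ≈ 1.234. Nearest candidates are 5:4 (1.250, off by 0.016) and 4:3 (1.333, off by 0.099).

5:4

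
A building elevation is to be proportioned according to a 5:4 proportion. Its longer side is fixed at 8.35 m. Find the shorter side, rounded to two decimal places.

5:4 = 1.25000.
Shorter side = 8.35 ÷ 1.25000 ≈ 6.6800 → 6.68 m.

6.68 m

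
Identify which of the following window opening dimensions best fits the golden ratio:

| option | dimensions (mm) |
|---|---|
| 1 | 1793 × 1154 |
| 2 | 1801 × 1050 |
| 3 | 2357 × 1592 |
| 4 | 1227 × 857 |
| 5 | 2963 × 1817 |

Ratios (long/short): 1 ≈ 1.554; 2 ≈ 1.715; 3 ≈ 1.481; 4 ≈ 1.432; 5 ≈ 1.631.
golden ratio ≈ 1.618; option 5 is nearest (Δ 0.013).

5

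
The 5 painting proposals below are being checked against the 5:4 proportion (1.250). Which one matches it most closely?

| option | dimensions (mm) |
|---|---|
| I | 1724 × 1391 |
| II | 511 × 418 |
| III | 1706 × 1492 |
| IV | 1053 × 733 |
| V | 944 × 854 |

I

Target 5:4 ≈ 1.250.
I: 1.239 (Δ0.011)  II: 1.222 (Δ0.028)  III: 1.143 (Δ0.107)  IV: 1.437 (Δ0.187)  V: 1.105 (Δ0.145)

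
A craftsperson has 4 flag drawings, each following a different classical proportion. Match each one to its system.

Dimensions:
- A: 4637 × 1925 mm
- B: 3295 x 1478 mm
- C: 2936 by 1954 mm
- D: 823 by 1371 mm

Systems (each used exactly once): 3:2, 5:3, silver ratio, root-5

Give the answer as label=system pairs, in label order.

A=silver ratio, B=root-5, C=3:2, D=5:3

Ratios: A ≈ 2.409; B ≈ 2.229; C ≈ 1.503; D ≈ 1.666.
Targets: 3:2 ≈ 1.500; 5:3 ≈ 1.667; silver ratio ≈ 2.414; root-5 ≈ 2.236.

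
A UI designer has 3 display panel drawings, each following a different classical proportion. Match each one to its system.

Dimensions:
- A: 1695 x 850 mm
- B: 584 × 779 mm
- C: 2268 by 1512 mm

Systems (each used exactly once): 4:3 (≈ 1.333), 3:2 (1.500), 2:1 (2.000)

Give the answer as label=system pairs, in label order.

A = 1695/850 ≈ 1.994 → 2:1 (2.000)
B = 779/584 ≈ 1.334 → 4:3 (1.333)
C = 2268/1512 ≈ 1.500 → 3:2 (1.500)

A=2:1, B=4:3, C=3:2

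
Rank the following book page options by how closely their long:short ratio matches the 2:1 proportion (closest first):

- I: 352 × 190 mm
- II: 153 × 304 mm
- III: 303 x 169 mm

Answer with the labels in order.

Ratios: I = 352 / 190 ≈ 1.853; II = 304 / 153 ≈ 1.987; III = 303 / 169 ≈ 1.793.
|Δ from 2.000|: I 0.147; II 0.013; III 0.207.

II, I, III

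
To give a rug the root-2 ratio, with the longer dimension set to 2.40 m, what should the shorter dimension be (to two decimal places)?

root-2 ≈ 1.41421.
Shorter side = 2.40 ÷ 1.41421 ≈ 1.6971 → 1.70 m.

1.70 m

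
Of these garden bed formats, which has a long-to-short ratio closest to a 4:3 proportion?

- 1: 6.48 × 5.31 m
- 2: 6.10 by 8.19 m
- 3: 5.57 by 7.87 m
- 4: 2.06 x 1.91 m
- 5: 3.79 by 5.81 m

2

Target 4:3 ≈ 1.333.
1: 1.220 (Δ0.113)  2: 1.343 (Δ0.010)  3: 1.413 (Δ0.080)  4: 1.079 (Δ0.254)  5: 1.533 (Δ0.200)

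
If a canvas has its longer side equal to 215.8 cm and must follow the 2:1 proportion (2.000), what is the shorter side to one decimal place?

2:1 = 2.00000.
Shorter side = 215.8 ÷ 2.00000 ≈ 107.900 → 107.9 cm.

107.9 cm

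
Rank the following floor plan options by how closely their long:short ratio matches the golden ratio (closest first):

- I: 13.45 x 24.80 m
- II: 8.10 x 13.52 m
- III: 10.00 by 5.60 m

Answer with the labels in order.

Ratios: I = 24.80 / 13.45 ≈ 1.844; II = 13.52 / 8.10 ≈ 1.669; III = 10.00 / 5.60 ≈ 1.786.
|Δ from 1.618|: I 0.226; II 0.051; III 0.168.

II, III, I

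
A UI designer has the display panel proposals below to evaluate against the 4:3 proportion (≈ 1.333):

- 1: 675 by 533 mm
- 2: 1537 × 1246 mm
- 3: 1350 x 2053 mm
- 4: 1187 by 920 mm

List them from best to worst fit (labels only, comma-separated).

1: 675/533 ≈ 1.266 → |1.266 − 1.333| = 0.067
2: 1537/1246 ≈ 1.234 → |1.234 − 1.333| = 0.099
3: 2053/1350 ≈ 1.521 → |1.521 − 1.333| = 0.188
4: 1187/920 ≈ 1.290 → |1.290 − 1.333| = 0.043

4, 1, 2, 3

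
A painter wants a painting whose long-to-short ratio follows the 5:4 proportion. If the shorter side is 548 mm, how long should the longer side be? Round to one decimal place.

685.0 mm

5:4 = 1.25000.
Longer side = 548 × 1.25000 ≈ 685.000 → 685.0 mm.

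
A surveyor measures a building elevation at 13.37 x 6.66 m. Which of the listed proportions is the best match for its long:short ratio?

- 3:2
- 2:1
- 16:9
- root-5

2:1

Ratio = 13.37 / 6.66 ≈ 2.008.
Distances: 3:2 1.500 (Δ 0.508); 2:1 2.000 (Δ 0.008); 16:9 1.778 (Δ 0.230); root-5 2.236 (Δ 0.228).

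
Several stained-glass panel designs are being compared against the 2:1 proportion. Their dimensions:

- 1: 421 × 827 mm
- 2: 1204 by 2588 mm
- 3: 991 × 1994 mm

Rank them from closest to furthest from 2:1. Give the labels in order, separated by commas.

3, 1, 2

Ratios: 1 = 827 / 421 ≈ 1.964; 2 = 2588 / 1204 ≈ 2.150; 3 = 1994 / 991 ≈ 2.012.
|Δ from 2.000|: 1 0.036; 2 0.150; 3 0.012.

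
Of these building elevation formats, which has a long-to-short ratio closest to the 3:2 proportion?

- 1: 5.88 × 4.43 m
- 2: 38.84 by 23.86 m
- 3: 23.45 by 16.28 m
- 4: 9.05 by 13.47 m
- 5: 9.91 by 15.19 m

4

Ratios (long/short): 1 ≈ 1.327; 2 ≈ 1.628; 3 ≈ 1.440; 4 ≈ 1.488; 5 ≈ 1.533.
3:2 ≈ 1.500; option 4 is nearest (Δ 0.012).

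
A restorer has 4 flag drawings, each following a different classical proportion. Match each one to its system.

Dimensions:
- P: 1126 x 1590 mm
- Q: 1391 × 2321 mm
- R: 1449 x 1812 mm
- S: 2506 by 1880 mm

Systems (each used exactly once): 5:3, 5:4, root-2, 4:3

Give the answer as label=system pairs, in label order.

P=root-2, Q=5:3, R=5:4, S=4:3

Ratios: P ≈ 1.412; Q ≈ 1.669; R ≈ 1.251; S ≈ 1.333.
Targets: 5:3 ≈ 1.667; 5:4 ≈ 1.250; root-2 ≈ 1.414; 4:3 ≈ 1.333.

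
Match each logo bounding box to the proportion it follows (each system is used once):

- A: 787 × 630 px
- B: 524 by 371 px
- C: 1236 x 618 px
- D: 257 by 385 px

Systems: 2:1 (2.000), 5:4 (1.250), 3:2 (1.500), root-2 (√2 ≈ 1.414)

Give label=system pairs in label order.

A=5:4, B=root-2, C=2:1, D=3:2

A = 787/630 ≈ 1.249 → 5:4 (1.250)
B = 524/371 ≈ 1.412 → root-2 (1.414)
C = 1236/618 ≈ 2.000 → 2:1 (2.000)
D = 385/257 ≈ 1.498 → 3:2 (1.500)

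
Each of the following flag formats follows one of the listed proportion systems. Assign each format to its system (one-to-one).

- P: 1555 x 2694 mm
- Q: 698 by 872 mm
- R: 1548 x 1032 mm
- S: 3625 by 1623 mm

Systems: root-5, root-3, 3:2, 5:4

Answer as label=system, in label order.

P=root-3, Q=5:4, R=3:2, S=root-5

P = 2694/1555 ≈ 1.732 → root-3 (1.732)
Q = 872/698 ≈ 1.249 → 5:4 (1.250)
R = 1548/1032 ≈ 1.500 → 3:2 (1.500)
S = 3625/1623 ≈ 2.234 → root-5 (2.236)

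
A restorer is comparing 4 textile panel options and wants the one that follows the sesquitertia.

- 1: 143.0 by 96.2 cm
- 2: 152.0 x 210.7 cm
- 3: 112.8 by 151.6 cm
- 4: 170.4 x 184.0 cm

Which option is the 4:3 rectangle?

Ratios (long/short): 1 ≈ 1.486; 2 ≈ 1.386; 3 ≈ 1.344; 4 ≈ 1.080.
4:3 ≈ 1.333; option 3 is nearest (Δ 0.011).

3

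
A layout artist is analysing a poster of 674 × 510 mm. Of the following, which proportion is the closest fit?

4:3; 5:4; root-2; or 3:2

4:3

674/510 ≈ 1.322. Nearest candidates are 4:3 (1.333, off by 0.011) and 5:4 (1.250, off by 0.072).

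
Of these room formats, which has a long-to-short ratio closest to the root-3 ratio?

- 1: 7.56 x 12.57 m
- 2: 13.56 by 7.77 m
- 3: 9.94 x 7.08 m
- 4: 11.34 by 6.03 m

Ratios (long/short): 1 ≈ 1.663; 2 ≈ 1.745; 3 ≈ 1.404; 4 ≈ 1.881.
root-3 ≈ 1.732; option 2 is nearest (Δ 0.013).

2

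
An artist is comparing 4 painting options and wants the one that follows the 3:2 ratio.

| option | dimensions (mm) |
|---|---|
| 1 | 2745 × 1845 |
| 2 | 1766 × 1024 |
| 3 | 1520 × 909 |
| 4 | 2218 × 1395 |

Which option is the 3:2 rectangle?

1

Ratios (long/short): 1 ≈ 1.488; 2 ≈ 1.725; 3 ≈ 1.672; 4 ≈ 1.590.
3:2 ≈ 1.500; option 1 is nearest (Δ 0.012).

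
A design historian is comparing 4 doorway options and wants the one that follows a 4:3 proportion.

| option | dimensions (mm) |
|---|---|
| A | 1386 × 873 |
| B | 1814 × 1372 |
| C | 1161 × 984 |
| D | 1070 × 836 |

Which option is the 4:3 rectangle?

Ratios (long/short): A ≈ 1.588; B ≈ 1.322; C ≈ 1.180; D ≈ 1.280.
4:3 ≈ 1.333; option B is nearest (Δ 0.011).

B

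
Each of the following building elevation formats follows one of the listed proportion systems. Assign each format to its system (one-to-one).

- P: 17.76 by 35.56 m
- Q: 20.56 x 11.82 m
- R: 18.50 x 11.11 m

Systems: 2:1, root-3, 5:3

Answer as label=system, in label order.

Ratios: P ≈ 2.002; Q ≈ 1.739; R ≈ 1.665.
Targets: 2:1 ≈ 2.000; root-3 ≈ 1.732; 5:3 ≈ 1.667.

P=2:1, Q=root-3, R=5:3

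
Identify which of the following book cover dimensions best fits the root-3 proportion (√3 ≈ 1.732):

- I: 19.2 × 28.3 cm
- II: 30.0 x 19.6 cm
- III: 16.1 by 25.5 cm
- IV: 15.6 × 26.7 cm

Ratios (long/short): I ≈ 1.474; II ≈ 1.531; III ≈ 1.584; IV ≈ 1.712.
root-3 ≈ 1.732; option IV is nearest (Δ 0.020).

IV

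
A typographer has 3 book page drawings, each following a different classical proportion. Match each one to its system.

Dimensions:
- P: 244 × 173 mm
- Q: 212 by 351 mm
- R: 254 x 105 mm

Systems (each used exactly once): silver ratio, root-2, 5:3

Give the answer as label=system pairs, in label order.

P=root-2, Q=5:3, R=silver ratio

Ratios: P ≈ 1.410; Q ≈ 1.656; R ≈ 2.419.
Targets: silver ratio ≈ 2.414; root-2 ≈ 1.414; 5:3 ≈ 1.667.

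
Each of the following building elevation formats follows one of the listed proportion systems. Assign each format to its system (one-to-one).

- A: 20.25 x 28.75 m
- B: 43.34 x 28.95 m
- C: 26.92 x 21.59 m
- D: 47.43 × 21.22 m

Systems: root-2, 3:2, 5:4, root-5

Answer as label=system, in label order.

A = 28.75/20.25 ≈ 1.420 → root-2 (1.414)
B = 43.34/28.95 ≈ 1.497 → 3:2 (1.500)
C = 26.92/21.59 ≈ 1.247 → 5:4 (1.250)
D = 47.43/21.22 ≈ 2.235 → root-5 (2.236)

A=root-2, B=3:2, C=5:4, D=root-5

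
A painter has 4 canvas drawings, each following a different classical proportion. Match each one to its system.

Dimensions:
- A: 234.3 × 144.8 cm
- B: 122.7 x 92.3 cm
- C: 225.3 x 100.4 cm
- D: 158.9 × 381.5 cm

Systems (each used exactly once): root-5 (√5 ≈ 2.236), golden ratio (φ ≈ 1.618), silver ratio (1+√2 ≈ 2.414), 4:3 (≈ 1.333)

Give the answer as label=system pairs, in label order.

A=golden ratio, B=4:3, C=root-5, D=silver ratio

A = 234.3/144.8 ≈ 1.618 → golden ratio (1.618)
B = 122.7/92.3 ≈ 1.329 → 4:3 (1.333)
C = 225.3/100.4 ≈ 2.244 → root-5 (2.236)
D = 381.5/158.9 ≈ 2.401 → silver ratio (2.414)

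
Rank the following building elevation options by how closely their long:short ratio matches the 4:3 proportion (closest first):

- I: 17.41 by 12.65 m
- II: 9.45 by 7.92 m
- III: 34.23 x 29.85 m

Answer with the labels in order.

I: 17.41/12.65 ≈ 1.376 → |1.376 − 1.333| = 0.043
II: 9.45/7.92 ≈ 1.193 → |1.193 − 1.333| = 0.140
III: 34.23/29.85 ≈ 1.147 → |1.147 − 1.333| = 0.186

I, II, III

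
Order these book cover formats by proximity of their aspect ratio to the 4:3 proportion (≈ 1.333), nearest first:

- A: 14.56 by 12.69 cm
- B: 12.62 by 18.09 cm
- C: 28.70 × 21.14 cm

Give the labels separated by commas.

C, B, A

A: 14.56/12.69 ≈ 1.147 → |1.147 − 1.333| = 0.186
B: 18.09/12.62 ≈ 1.433 → |1.433 − 1.333| = 0.100
C: 28.70/21.14 ≈ 1.358 → |1.358 − 1.333| = 0.025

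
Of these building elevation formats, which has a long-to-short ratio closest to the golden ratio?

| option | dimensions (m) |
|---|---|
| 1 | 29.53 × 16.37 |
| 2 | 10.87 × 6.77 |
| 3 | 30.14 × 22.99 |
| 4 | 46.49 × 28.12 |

Ratios (long/short): 1 ≈ 1.804; 2 ≈ 1.606; 3 ≈ 1.311; 4 ≈ 1.653.
golden ratio ≈ 1.618; option 2 is nearest (Δ 0.012).

2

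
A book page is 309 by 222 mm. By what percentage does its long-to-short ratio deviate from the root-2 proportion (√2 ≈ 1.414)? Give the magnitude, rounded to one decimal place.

Ratio = 309 / 222 ≈ 1.3919.
Ideal root-2 ≈ 1.4142. |1.3919 − 1.4142| / 1.4142 ≈ 1.58% → 1.6%.

1.6%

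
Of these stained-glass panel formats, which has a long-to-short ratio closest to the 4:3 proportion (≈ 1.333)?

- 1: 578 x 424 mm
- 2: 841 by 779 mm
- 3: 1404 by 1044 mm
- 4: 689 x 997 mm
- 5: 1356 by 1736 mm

Ratios (long/short): 1 ≈ 1.363; 2 ≈ 1.080; 3 ≈ 1.345; 4 ≈ 1.447; 5 ≈ 1.280.
4:3 ≈ 1.333; option 3 is nearest (Δ 0.012).

3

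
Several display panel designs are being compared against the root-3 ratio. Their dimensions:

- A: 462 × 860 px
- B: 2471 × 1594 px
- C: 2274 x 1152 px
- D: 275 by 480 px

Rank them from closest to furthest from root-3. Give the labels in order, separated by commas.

A: 860/462 ≈ 1.861 → |1.861 − 1.732| = 0.129
B: 2471/1594 ≈ 1.550 → |1.550 − 1.732| = 0.182
C: 2274/1152 ≈ 1.974 → |1.974 − 1.732| = 0.242
D: 480/275 ≈ 1.745 → |1.745 − 1.732| = 0.013

D, A, B, C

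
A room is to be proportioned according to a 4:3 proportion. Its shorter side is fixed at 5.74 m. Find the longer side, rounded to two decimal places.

4:3 ≈ 1.33333.
Longer side = 5.74 × 1.33333 ≈ 7.6533 → 7.65 m.

7.65 m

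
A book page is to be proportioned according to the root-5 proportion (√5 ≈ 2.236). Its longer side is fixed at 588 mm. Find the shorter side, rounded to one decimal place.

263.0 mm

root-5 ≈ 2.23607.
Shorter side = 588 ÷ 2.23607 ≈ 262.961 → 263.0 mm.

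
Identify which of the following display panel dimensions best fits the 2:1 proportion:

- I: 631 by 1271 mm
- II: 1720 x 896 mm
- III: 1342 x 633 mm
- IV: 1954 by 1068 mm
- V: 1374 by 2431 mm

Ratios (long/short): I ≈ 2.014; II ≈ 1.920; III ≈ 2.120; IV ≈ 1.830; V ≈ 1.769.
2:1 ≈ 2.000; option I is nearest (Δ 0.014).

I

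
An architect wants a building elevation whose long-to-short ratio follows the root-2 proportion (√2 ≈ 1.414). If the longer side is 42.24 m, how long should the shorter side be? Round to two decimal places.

root-2 ≈ 1.41421.
Shorter side = 42.24 ÷ 1.41421 ≈ 29.8683 → 29.87 m.

29.87 m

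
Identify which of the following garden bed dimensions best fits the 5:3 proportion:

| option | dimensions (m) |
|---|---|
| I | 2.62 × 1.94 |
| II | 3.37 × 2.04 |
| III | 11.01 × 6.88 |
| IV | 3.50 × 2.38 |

Target 5:3 ≈ 1.667.
I: 1.351 (Δ0.316)  II: 1.652 (Δ0.015)  III: 1.600 (Δ0.067)  IV: 1.471 (Δ0.196)

II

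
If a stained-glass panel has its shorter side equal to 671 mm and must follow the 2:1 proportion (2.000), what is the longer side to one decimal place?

2:1 = 2.00000.
Longer side = 671 × 2.00000 ≈ 1342.000 → 1342.0 mm.

1342.0 mm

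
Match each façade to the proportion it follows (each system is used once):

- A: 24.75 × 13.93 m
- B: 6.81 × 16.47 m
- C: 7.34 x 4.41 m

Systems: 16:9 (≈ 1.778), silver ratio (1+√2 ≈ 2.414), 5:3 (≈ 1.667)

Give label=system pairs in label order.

A=16:9, B=silver ratio, C=5:3

Ratios: A ≈ 1.777; B ≈ 2.419; C ≈ 1.664.
Targets: 16:9 ≈ 1.778; silver ratio ≈ 2.414; 5:3 ≈ 1.667.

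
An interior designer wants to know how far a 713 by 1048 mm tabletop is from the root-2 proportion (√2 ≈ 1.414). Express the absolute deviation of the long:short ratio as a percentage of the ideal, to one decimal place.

Ratio = 1048 / 713 ≈ 1.4698.
Ideal root-2 ≈ 1.4142. |1.4698 − 1.4142| / 1.4142 ≈ 3.93% → 3.9%.

3.9%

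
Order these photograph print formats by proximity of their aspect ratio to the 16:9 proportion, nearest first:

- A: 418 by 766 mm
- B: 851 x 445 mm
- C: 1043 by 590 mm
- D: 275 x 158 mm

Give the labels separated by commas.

Ratios: A = 766 / 418 ≈ 1.833; B = 851 / 445 ≈ 1.912; C = 1043 / 590 ≈ 1.768; D = 275 / 158 ≈ 1.741.
|Δ from 1.778|: A 0.055; B 0.134; C 0.010; D 0.037.

C, D, A, B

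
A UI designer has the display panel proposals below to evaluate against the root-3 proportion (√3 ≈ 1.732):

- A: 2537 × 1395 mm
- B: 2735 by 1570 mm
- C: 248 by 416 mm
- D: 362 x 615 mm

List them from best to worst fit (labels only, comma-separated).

A: 2537/1395 ≈ 1.819 → |1.819 − 1.732| = 0.087
B: 2735/1570 ≈ 1.742 → |1.742 − 1.732| = 0.010
C: 416/248 ≈ 1.677 → |1.677 − 1.732| = 0.055
D: 615/362 ≈ 1.699 → |1.699 − 1.732| = 0.033

B, D, C, A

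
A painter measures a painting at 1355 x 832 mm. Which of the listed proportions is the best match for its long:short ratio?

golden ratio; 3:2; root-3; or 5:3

Ratio = 1355 / 832 ≈ 1.629.
Distances: golden ratio 1.618 (Δ 0.011); 3:2 1.500 (Δ 0.129); root-3 1.732 (Δ 0.103); 5:3 1.667 (Δ 0.038).

golden ratio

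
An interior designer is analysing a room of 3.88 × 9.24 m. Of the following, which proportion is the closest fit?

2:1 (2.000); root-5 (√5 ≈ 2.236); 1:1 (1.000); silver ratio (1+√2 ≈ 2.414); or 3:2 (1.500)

silver ratio

9.24/3.88 ≈ 2.381. Nearest candidates are silver ratio (2.414, off by 0.033) and root-5 (2.236, off by 0.145).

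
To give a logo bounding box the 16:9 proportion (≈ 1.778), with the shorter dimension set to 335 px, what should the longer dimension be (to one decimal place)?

16:9 ≈ 1.77778.
Longer side = 335 × 1.77778 ≈ 595.556 → 595.6 px.

595.6 px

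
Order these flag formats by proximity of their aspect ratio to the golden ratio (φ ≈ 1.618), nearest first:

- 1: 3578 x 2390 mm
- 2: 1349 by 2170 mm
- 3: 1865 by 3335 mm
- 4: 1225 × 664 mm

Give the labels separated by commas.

1: 3578/2390 ≈ 1.497 → |1.497 − 1.618| = 0.121
2: 2170/1349 ≈ 1.609 → |1.609 − 1.618| = 0.009
3: 3335/1865 ≈ 1.788 → |1.788 − 1.618| = 0.170
4: 1225/664 ≈ 1.845 → |1.845 − 1.618| = 0.227

2, 1, 3, 4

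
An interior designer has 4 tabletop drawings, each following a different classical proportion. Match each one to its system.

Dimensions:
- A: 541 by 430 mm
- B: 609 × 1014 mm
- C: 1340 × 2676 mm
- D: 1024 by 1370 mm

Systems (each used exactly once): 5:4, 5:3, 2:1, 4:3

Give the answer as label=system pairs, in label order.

A = 541/430 ≈ 1.258 → 5:4 (1.250)
B = 1014/609 ≈ 1.665 → 5:3 (1.667)
C = 2676/1340 ≈ 1.997 → 2:1 (2.000)
D = 1370/1024 ≈ 1.338 → 4:3 (1.333)

A=5:4, B=5:3, C=2:1, D=4:3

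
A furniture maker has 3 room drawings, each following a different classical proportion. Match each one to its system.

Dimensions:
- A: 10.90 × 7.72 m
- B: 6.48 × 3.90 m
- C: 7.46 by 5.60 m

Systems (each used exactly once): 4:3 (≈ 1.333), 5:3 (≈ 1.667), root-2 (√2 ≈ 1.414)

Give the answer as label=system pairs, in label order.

A=root-2, B=5:3, C=4:3

Ratios: A ≈ 1.412; B ≈ 1.662; C ≈ 1.332.
Targets: 4:3 ≈ 1.333; 5:3 ≈ 1.667; root-2 ≈ 1.414.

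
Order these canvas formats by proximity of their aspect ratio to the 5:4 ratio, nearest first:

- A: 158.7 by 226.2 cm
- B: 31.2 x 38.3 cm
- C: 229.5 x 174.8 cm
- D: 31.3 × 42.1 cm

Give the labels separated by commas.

A: 226.2/158.7 ≈ 1.425 → |1.425 − 1.250| = 0.175
B: 38.3/31.2 ≈ 1.228 → |1.228 − 1.250| = 0.022
C: 229.5/174.8 ≈ 1.313 → |1.313 − 1.250| = 0.063
D: 42.1/31.3 ≈ 1.345 → |1.345 − 1.250| = 0.095

B, C, D, A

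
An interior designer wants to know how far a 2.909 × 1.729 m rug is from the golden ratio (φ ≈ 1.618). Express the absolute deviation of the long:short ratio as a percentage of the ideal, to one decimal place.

Ratio = 2.909 / 1.729 ≈ 1.6825.
Ideal golden ratio ≈ 1.6180. |1.6825 − 1.6180| / 1.6180 ≈ 3.99% → 4.0%.

4.0%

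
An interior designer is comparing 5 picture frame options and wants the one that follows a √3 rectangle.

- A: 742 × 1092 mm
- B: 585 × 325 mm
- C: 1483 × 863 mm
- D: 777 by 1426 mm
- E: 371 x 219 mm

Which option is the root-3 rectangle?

C

Ratios (long/short): A ≈ 1.472; B ≈ 1.800; C ≈ 1.718; D ≈ 1.835; E ≈ 1.694.
root-3 ≈ 1.732; option C is nearest (Δ 0.014).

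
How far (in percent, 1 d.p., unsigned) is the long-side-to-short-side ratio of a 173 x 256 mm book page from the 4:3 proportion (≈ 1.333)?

Ratio = 256 / 173 ≈ 1.4798.
Ideal 4:3 ≈ 1.3333. |1.4798 − 1.3333| / 1.3333 ≈ 10.99% → 11.0%.

11.0%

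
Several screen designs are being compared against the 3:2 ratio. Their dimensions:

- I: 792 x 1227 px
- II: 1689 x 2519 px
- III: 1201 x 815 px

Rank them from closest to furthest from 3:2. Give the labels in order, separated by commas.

II, III, I

I: 1227/792 ≈ 1.549 → |1.549 − 1.500| = 0.049
II: 2519/1689 ≈ 1.491 → |1.491 − 1.500| = 0.009
III: 1201/815 ≈ 1.474 → |1.474 − 1.500| = 0.026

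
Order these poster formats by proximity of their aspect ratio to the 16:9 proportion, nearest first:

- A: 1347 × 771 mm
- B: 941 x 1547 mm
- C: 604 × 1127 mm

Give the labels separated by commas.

A, C, B

A: 1347/771 ≈ 1.747 → |1.747 − 1.778| = 0.031
B: 1547/941 ≈ 1.644 → |1.644 − 1.778| = 0.134
C: 1127/604 ≈ 1.866 → |1.866 − 1.778| = 0.088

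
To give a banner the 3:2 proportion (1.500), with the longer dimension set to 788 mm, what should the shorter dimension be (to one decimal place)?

3:2 = 1.50000.
Shorter side = 788 ÷ 1.50000 ≈ 525.333 → 525.3 mm.

525.3 mm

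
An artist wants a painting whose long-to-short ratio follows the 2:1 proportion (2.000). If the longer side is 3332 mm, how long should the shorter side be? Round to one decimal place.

2:1 = 2.00000.
Shorter side = 3332 ÷ 2.00000 ≈ 1666.000 → 1666.0 mm.

1666.0 mm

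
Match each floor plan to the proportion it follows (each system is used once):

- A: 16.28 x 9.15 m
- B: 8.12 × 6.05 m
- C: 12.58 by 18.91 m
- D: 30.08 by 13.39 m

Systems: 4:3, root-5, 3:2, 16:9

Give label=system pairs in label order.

A=16:9, B=4:3, C=3:2, D=root-5

Ratios: A ≈ 1.779; B ≈ 1.342; C ≈ 1.503; D ≈ 2.246.
Targets: 4:3 ≈ 1.333; root-5 ≈ 2.236; 3:2 ≈ 1.500; 16:9 ≈ 1.778.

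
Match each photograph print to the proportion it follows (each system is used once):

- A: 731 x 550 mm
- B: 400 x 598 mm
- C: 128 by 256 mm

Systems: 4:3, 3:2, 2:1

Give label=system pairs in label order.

Ratios: A ≈ 1.329; B ≈ 1.495; C ≈ 2.000.
Targets: 4:3 ≈ 1.333; 3:2 ≈ 1.500; 2:1 ≈ 2.000.

A=4:3, B=3:2, C=2:1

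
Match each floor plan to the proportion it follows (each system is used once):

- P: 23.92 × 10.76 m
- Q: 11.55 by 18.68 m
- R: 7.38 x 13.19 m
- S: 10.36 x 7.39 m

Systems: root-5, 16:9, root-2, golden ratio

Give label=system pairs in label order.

P=root-5, Q=golden ratio, R=16:9, S=root-2

Ratios: P ≈ 2.223; Q ≈ 1.617; R ≈ 1.787; S ≈ 1.402.
Targets: root-5 ≈ 2.236; 16:9 ≈ 1.778; root-2 ≈ 1.414; golden ratio ≈ 1.618.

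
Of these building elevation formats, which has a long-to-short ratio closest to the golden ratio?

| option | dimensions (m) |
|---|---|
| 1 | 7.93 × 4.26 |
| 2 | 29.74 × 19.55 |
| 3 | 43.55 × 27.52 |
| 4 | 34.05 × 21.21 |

4

Target golden ratio ≈ 1.618.
1: 1.862 (Δ0.244)  2: 1.521 (Δ0.097)  3: 1.582 (Δ0.036)  4: 1.605 (Δ0.013)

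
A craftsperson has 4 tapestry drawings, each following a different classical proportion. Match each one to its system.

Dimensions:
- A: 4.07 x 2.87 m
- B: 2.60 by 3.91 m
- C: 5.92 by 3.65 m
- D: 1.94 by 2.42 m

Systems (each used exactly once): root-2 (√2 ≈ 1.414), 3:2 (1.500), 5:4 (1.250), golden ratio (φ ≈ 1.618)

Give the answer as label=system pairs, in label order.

A=root-2, B=3:2, C=golden ratio, D=5:4

Ratios: A ≈ 1.418; B ≈ 1.504; C ≈ 1.622; D ≈ 1.247.
Targets: root-2 ≈ 1.414; 3:2 ≈ 1.500; 5:4 ≈ 1.250; golden ratio ≈ 1.618.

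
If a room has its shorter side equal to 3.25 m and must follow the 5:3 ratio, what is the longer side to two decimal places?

5:3 ≈ 1.66667.
Longer side = 3.25 × 1.66667 ≈ 5.4167 → 5.42 m.

5.42 m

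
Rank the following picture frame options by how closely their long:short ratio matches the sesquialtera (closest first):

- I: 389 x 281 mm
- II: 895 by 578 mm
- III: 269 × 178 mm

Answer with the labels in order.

III, II, I

Ratios: I = 389 / 281 ≈ 1.384; II = 895 / 578 ≈ 1.548; III = 269 / 178 ≈ 1.511.
|Δ from 1.500|: I 0.116; II 0.048; III 0.011.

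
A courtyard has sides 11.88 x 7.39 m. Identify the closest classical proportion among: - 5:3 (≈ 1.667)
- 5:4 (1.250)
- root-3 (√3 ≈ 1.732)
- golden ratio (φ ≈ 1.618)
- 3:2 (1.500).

11.88/7.39 ≈ 1.608. Nearest candidates are golden ratio (1.618, off by 0.010) and 5:3 (1.667, off by 0.059).

golden ratio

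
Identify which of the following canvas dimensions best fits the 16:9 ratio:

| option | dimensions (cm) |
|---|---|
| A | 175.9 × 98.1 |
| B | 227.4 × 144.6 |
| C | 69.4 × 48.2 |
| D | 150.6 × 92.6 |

Target 16:9 ≈ 1.778.
A: 1.793 (Δ0.015)  B: 1.573 (Δ0.205)  C: 1.440 (Δ0.338)  D: 1.626 (Δ0.152)

A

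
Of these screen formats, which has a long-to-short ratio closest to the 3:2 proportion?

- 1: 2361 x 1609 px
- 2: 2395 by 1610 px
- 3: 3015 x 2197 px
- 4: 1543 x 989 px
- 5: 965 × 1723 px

2

Ratios (long/short): 1 ≈ 1.467; 2 ≈ 1.488; 3 ≈ 1.372; 4 ≈ 1.560; 5 ≈ 1.785.
3:2 ≈ 1.500; option 2 is nearest (Δ 0.012).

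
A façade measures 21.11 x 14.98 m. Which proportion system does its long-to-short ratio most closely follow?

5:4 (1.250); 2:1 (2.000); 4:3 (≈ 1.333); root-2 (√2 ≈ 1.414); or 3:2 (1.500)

root-2

Ratio = 21.11 / 14.98 ≈ 1.409.
Distances: 5:4 1.250 (Δ 0.159); 2:1 2.000 (Δ 0.591); 4:3 1.333 (Δ 0.076); root-2 1.414 (Δ 0.005); 3:2 1.500 (Δ 0.091).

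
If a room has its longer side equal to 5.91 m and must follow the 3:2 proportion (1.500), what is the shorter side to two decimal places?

3:2 = 1.50000.
Shorter side = 5.91 ÷ 1.50000 ≈ 3.9400 → 3.94 m.

3.94 m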